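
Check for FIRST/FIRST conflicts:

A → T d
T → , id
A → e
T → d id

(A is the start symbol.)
No FIRST/FIRST conflicts.

A FIRST/FIRST conflict occurs when two productions N → α and N → β for the same non-terminal have FIRST(α) ∩ FIRST(β) ≠ ∅ (with ε ∈ FIRST of a nullable right-hand side, so two nullable alternatives also conflict).

FIRST sets of the non-terminals at (or reachable through a nullable prefix from) the front of some alternative:
  FIRST(T) = { ',', 'd' }

Productions for A:
  A → T d: FIRST = { ',', 'd' }
  A → e: FIRST = { 'e' }
Productions for T:
  T → , id: FIRST = { ',' }
  T → d id: FIRST = { 'd' }

All alternatives of each non-terminal have pairwise disjoint FIRST sets.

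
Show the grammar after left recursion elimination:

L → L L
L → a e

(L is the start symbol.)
L is directly left-recursive. The standard transformation for
  A → A α₁ | ... | A α_m | β₁ | ... | β_n
is
  A  → β₁ A' | ... | β_n A'
  A' → α₁ A' | ... | α_m A' | ε

L → a e becomes L → a e L'
L → L L becomes L' → L L'
Add L' → ε

Resulting grammar:
L → a e L'
L' → L L'
L' → ε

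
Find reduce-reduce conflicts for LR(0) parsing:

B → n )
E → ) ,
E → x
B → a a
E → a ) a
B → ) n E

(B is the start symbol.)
No reduce-reduce conflicts

A reduce-reduce conflict occurs when an LR(0) state has two complete items [A → α .] and [B → β .] — both call for a reduction, and with no lookahead the parser cannot choose between them.

Augment with B' → B and build the canonical LR(0) collection (I0 = CLOSURE({[B' → . B]}), then GOTO on every symbol after a dot until no new states appear). It has 15 states:
  I0: { [B → . ) n E], [B → . a a], [B → . n )], [B' → . B] }  — shift
  I1: { [B → ) . n E] }  — shift
  I2: { [B' → B .] }  — accept
  I3: { [B → a . a] }  — shift
  I4: { [B → n . )] }  — shift
  I5: { [B → n ) .] }  — reduce
  I6: { [B → a a .] }  — reduce
  I7: { [B → ) n . E], [E → . ) ,], [E → . a ) a], [E → . x] }  — shift
  I8: { [E → ) . ,] }  — shift
  I9: { [B → ) n E .] }  — reduce
  I10: { [E → a . ) a] }  — shift
  I11: { [E → x .] }  — reduce
  I12: { [E → a ) . a] }  — shift
  I13: { [E → a ) a .] }  — reduce
  I14: { [E → ) , .] }  — reduce

No state contains more than one complete item.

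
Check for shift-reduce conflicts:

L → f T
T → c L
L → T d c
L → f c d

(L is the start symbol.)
Augment with L' → L and build the canonical LR(0) collection (I0 = CLOSURE({[L' → . L]}), then GOTO on every symbol after a dot until no new states appear). It has 11 states:
  I0: { [L → . T d c], [L → . f T], [L → . f c d], [L' → . L], [T → . c L] }  — shift
  I1: { [L' → L .] }  — accept
  I2: { [L → T . d c] }  — shift
  I3: { [L → . T d c], [L → . f T], [L → . f c d], [T → . c L], [T → c . L] }  — shift
  I4: { [L → f . T], [L → f . c d], [T → . c L] }  — shift
  I5: { [L → f T .] }  — reduce
  I6: { [L → . T d c], [L → . f T], [L → . f c d], [L → f c . d], [T → . c L], [T → c . L] }  — shift
  I7: { [T → c L .] }  — reduce
  I8: { [L → f c d .] }  — reduce
  I9: { [L → T d . c] }  — shift
  I10: { [L → T d c .] }  — reduce

No state contains both a complete item and a shift item.

Answer: No shift-reduce conflicts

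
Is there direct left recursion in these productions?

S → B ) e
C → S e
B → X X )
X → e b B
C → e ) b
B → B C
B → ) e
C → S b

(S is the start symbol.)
S → B ) e: starts with B
C → S e: starts with S
B → X X ): starts with X
X → e b B: starts with e
C → e ) b: starts with e
B → B C: LEFT RECURSIVE (starts with B)
B → ) e: starts with ')'
C → S b: starts with S

The grammar has direct left recursion on: B.

Answer: Yes, B is left-recursive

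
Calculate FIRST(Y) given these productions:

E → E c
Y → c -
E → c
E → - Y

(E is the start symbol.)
{ 'c' }

To compute FIRST(Y), examine every production with Y on the left-hand side, reading each right-hand side left to right until a non-nullable symbol is reached.

From Y → c -:
  - c is a terminal: add 'c' and stop

Collecting: FIRST(Y) = { 'c' }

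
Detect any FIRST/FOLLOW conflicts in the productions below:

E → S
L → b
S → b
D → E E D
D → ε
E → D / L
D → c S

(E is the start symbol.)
Yes. D → E E D with FOLLOW(D) on { '/' }

A FIRST/FOLLOW conflict occurs when a non-terminal N has a nullable alternative N → β (β ⇒* ε) and another alternative N → α with FIRST(α) ∩ FOLLOW(N) ≠ ∅: on such a lookahead the parser cannot decide between expanding α and letting N vanish via β.

Nullable non-terminals: D.
FIRST sets used below: FIRST(E) = { '/', 'b', 'c' }

D: nullable alternative(s) D → ε; FOLLOW(D) = { '/' }
  D → E E D: FIRST \ {ε} = { '/', 'b', 'c' } — overlaps FOLLOW(D) on { '/' }: CONFLICT
  D → ε: FIRST \ {ε} = { } — this is the only nullable alternative, skip
  D → c S: FIRST \ {ε} = { 'c' } — disjoint from FOLLOW(D)

E, L, S have no nullable alternative, so no FIRST/FOLLOW check is needed there.

So the grammar has 1 FIRST/FOLLOW conflict (marked CONFLICT above).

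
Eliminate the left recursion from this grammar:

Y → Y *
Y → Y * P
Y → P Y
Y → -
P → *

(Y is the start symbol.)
Y is directly left-recursive. The standard transformation for
  A → A α₁ | ... | A α_m | β₁ | ... | β_n
is
  A  → β₁ A' | ... | β_n A'
  A' → α₁ A' | ... | α_m A' | ε

Y → P Y becomes Y → P Y Y'
Y → - becomes Y → - Y'
Y → Y * becomes Y' → * Y'
Y → Y * P becomes Y' → * P Y'
Add Y' → ε

Productions for other non-terminals are unchanged:
  P → *

Resulting grammar:
Y → P Y Y'
Y → - Y'
Y' → * Y'
Y' → * P Y'
Y' → ε
P → *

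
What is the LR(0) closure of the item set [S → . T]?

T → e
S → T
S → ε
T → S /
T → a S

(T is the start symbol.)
{ [S → . T], [S → .], [T → . S /], [T → . a S], [T → . e] }

Start with: [S → . T]
  [S → . T] has the dot before T: add [T → . e], [T → . S /], [T → . a S]
  [T → . S /] has the dot before S: add [S → .]
No further items can be added.

CLOSURE = { [S → . T], [S → .], [T → . S /], [T → . a S], [T → . e] }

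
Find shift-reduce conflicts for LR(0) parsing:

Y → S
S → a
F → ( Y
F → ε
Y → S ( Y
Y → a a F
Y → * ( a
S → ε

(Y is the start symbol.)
Yes — I0: [S → .] vs [S → . a]; I2: [Y → S .] vs [Y → S . ( Y]; I4: [S → a .] vs [Y → a . a F]; I5: [F → .] vs [F → . ( Y]; I6: [S → .] vs [S → . a]; I9: [S → .] vs [S → . a]

A shift-reduce conflict occurs when an LR(0) state has both:
  - a complete (reduce) item [A → α .] (dot at the end), and
  - a shift item [B → β . c γ] (dot before a terminal).

Augment with Y' → Y and build the canonical LR(0) collection (I0 = CLOSURE({[Y' → . Y]}), then GOTO on every symbol after a dot until no new states appear). It has 13 states:
  I0: { [S → . a], [S → .], [Y → . * ( a], [Y → . S ( Y], [Y → . S], [Y → . a a F], [Y' → . Y] }  — shift, reduce
  I1: { [Y → * . ( a] }  — shift
  I2: { [Y → S . ( Y], [Y → S .] }  — shift, reduce
  I3: { [Y' → Y .] }  — accept
  I4: { [S → a .], [Y → a . a F] }  — shift, reduce
  I5: { [F → . ( Y], [F → .], [Y → a a . F] }  — shift, reduce
  I6: { [F → ( . Y], [S → . a], [S → .], [Y → . * ( a], [Y → . S ( Y], [Y → . S], [Y → . a a F] }  — shift, reduce
  I7: { [Y → a a F .] }  — reduce
  I8: { [F → ( Y .] }  — reduce
  I9: { [S → . a], [S → .], [Y → . * ( a], [Y → . S ( Y], [Y → . S], [Y → . a a F], [Y → S ( . Y] }  — shift, reduce
  I10: { [Y → S ( Y .] }  — reduce
  I11: { [Y → * ( . a] }  — shift
  I12: { [Y → * ( a .] }  — reduce

I0 contains reduce item [S → .] and shift items [S → . a], [Y → . * ( a], [Y → . a a F] — shift-reduce conflict.
I2 contains reduce item [Y → S .] and shift item [Y → S . ( Y] — shift-reduce conflict.
I4 contains reduce item [S → a .] and shift item [Y → a . a F] — shift-reduce conflict.
I5 contains reduce item [F → .] and shift item [F → . ( Y] — shift-reduce conflict.
I6 contains reduce item [S → .] and shift items [S → . a], [Y → . * ( a], [Y → . a a F] — shift-reduce conflict.
I9 contains reduce item [S → .] and shift items [S → . a], [Y → . * ( a], [Y → . a a F] — shift-reduce conflict.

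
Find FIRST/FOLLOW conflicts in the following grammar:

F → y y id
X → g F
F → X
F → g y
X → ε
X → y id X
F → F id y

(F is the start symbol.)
Nullable non-terminals: F, X.
FIRST sets used below: FIRST(X) = { 'g', 'y', ε }, FIRST(F) = { 'g', 'id', 'y', ε }

F: nullable alternative(s) F → X; FOLLOW(F) = { $, 'id' }
  F → y y id: FIRST \ {ε} = { 'y' } — disjoint from FOLLOW(F)
  F → X: FIRST \ {ε} = { 'g', 'y' } — this is the only nullable alternative, skip
  F → g y: FIRST \ {ε} = { 'g' } — disjoint from FOLLOW(F)
  F → F id y: FIRST \ {ε} = { 'g', 'id', 'y' } — overlaps FOLLOW(F) on { 'id' }: CONFLICT

X: nullable alternative(s) X → ε; FOLLOW(X) = { $, 'id' }
  X → g F: FIRST \ {ε} = { 'g' } — disjoint from FOLLOW(X)
  X → ε: FIRST \ {ε} = { } — this is the only nullable alternative, skip
  X → y id X: FIRST \ {ε} = { 'y' } — disjoint from FOLLOW(X)

So the grammar has 1 FIRST/FOLLOW conflict (marked CONFLICT above).

Answer: Yes. F → F id y with FOLLOW(F) on { 'id' }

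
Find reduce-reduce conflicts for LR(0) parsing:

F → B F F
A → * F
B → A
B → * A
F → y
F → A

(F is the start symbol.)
Yes — I2: [B → A .] vs [F → A .]; I8: [B → * A .] vs [B → A .]

A reduce-reduce conflict occurs when an LR(0) state has two complete items [A → α .] and [B → β .] — both call for a reduction, and with no lookahead the parser cannot choose between them.

Augment with F' → F and build the canonical LR(0) collection (I0 = CLOSURE({[F' → . F]}), then GOTO on every symbol after a dot until no new states appear). It has 10 states:
  I0: { [A → . * F], [B → . * A], [B → . A], [F → . A], [F → . B F F], [F → . y], [F' → . F] }  — shift
  I1: { [A → * . F], [A → . * F], [B → * . A], [B → . * A], [B → . A], [F → . A], [F → . B F F], [F → . y] }  — shift
  I2: { [B → A .], [F → A .] }  — 2 reduces
  I3: { [A → . * F], [B → . * A], [B → . A], [F → . A], [F → . B F F], [F → . y], [F → B . F F] }  — shift
  I4: { [F' → F .] }  — accept
  I5: { [F → y .] }  — reduce
  I6: { [A → . * F], [B → . * A], [B → . A], [F → . A], [F → . B F F], [F → . y], [F → B F . F] }  — shift
  I7: { [F → B F F .] }  — reduce
  I8: { [B → * A .], [B → A .], [F → A .] }  — 3 reduces
  I9: { [A → * F .] }  — reduce

I2 contains complete items [B → A .], [F → A .] — reduce-reduce conflict.
I8 contains complete items [B → * A .], [B → A .], [F → A .] — reduce-reduce conflict.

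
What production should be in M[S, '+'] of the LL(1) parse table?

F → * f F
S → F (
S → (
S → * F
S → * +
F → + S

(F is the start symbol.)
S → F (

To find M[S, '+'], we find productions for S where '+' is in the predict set (PREDICT(N → α) = (FIRST(α) \ {ε}) ∪ (FOLLOW(N) if α ⇒* ε)).

Relevant sets:
  FIRST(F) = { '*', '+' }

S → F (: PREDICT = { '*', '+' }
  '+' is in predict set, so this production goes in M[S, '+']
S → (: PREDICT = { '(' }
S → * F: PREDICT = { '*' }
S → * +: PREDICT = { '*' }

M[S, '+'] = S → F (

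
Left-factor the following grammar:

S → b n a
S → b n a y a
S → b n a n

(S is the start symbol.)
Left-factoring transforms A → αβ₁ | αβ₂ into A → αA' and A' → β₁ | β₂
(α is the longest common prefix among the alternatives). Repeat until
no nonterminal has two alternatives with a common prefix.

Round 1: S has alternatives sharing prefix 'b n a'. Introduce S': S → b n a S'
  Add: S' → ε
  Add: S' → y a
  Add: S' → n

No remaining common prefixes — done.

Resulting grammar:
S → b n a S'
S' → ε
S' → y a
S' → n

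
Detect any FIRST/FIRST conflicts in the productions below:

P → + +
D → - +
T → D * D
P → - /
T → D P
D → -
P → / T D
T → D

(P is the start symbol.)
FIRST sets of the non-terminals at (or reachable through a nullable prefix from) the front of some alternative:
  FIRST(D) = { '-' }

Productions for P:
  P → + +: FIRST = { '+' }
  P → - /: FIRST = { '-' }
  P → / T D: FIRST = { '/' }
Productions for D:
  D → - +: FIRST = { '-' }
  D → -: FIRST = { '-' }
Productions for T:
  T → D * D: FIRST = { '-' }
  T → D P: FIRST = { '-' }
  T → D: FIRST = { '-' }

Conflict for D: D → - + and D → -
  Overlap: { '-' }
Conflict for T: T → D * D and T → D P
  Overlap: { '-' }
Conflict for T: T → D * D and T → D
  Overlap: { '-' }
Conflict for T: T → D P and T → D
  Overlap: { '-' }

Answer: Yes. D → '-' '+' / D → '-' on { '-' }; T → D '*' D / T → D P on { '-' }; T → D '*' D / T → D on { '-' }; T → D P / T → D on { '-' }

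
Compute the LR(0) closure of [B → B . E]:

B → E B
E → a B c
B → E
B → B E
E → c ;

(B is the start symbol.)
Start with: [B → B . E]
  [B → B . E] has the dot before E: add [E → . a B c], [E → . c ;]
No further items can be added.

CLOSURE = { [B → B . E], [E → . a B c], [E → . c ;] }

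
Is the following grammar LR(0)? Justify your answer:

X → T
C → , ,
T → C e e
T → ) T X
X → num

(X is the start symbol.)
Yes, the grammar is LR(0)

A grammar is LR(0) if no state in the canonical LR(0) collection has:
  - both a shift item (dot before a terminal) and a complete item (shift-reduce conflict), or
  - two or more complete items (reduce-reduce conflict; the accept item [X' → X .] counts as a complete item here).

Augment with X' → X and build the canonical LR(0) collection (I0 = CLOSURE({[X' → . X]}), then GOTO on every symbol after a dot until no new states appear). It has 12 states:
  I0: { [C → . , ,], [T → . ) T X], [T → . C e e], [X → . T], [X → . num], [X' → . X] }  — shift
  I1: { [C → . , ,], [T → ) . T X], [T → . ) T X], [T → . C e e] }  — shift
  I2: { [C → , . ,] }  — shift
  I3: { [T → C . e e] }  — shift
  I4: { [X → T .] }  — reduce
  I5: { [X' → X .] }  — accept
  I6: { [X → num .] }  — reduce
  I7: { [T → C e . e] }  — shift
  I8: { [T → C e e .] }  — reduce
  I9: { [C → , , .] }  — reduce
  I10: { [C → . , ,], [T → ) T . X], [T → . ) T X], [T → . C e e], [X → . T], [X → . num] }  — shift
  I11: { [T → ) T X .] }  — reduce

Every state is either a pure shift/goto state or contains exactly one complete item and nothing to shift — no conflicts. The grammar is LR(0).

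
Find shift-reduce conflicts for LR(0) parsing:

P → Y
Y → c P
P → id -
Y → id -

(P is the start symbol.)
Augment with P' → P and build the canonical LR(0) collection (I0 = CLOSURE({[P' → . P]}), then GOTO on every symbol after a dot until no new states appear). It has 7 states:
  I0: { [P → . Y], [P → . id -], [P' → . P], [Y → . c P], [Y → . id -] }  — shift
  I1: { [P' → P .] }  — accept
  I2: { [P → Y .] }  — reduce
  I3: { [P → . Y], [P → . id -], [Y → . c P], [Y → . id -], [Y → c . P] }  — shift
  I4: { [P → id . -], [Y → id . -] }  — shift
  I5: { [P → id - .], [Y → id - .] }  — 2 reduces
  I6: { [Y → c P .] }  — reduce

No state contains both a complete item and a shift item.

Answer: No shift-reduce conflicts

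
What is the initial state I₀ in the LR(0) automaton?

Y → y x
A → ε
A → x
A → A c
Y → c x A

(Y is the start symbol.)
First, augment the grammar with Y' → Y
I₀ = CLOSURE({ [Y' → . Y] }):
  [Y' → . Y] has the dot before Y: add [Y → . y x], [Y → . c x A]
No further items can be added.

I₀ = { [Y → . c x A], [Y → . y x], [Y' → . Y] }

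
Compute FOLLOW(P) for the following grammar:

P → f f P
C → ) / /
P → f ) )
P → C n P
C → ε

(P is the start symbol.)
P is the start symbol, so $ ∈ FOLLOW(P).
In P → f f P: P is at the end; this adds FOLLOW(P) to itself — nothing new
In P → C n P: P is at the end; this adds FOLLOW(P) to itself — nothing new

Taking the union: FOLLOW(P) = { $ }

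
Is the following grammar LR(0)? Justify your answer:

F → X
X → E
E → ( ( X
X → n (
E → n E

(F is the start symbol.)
A grammar is LR(0) if no state in the canonical LR(0) collection has:
  - both a shift item (dot before a terminal) and a complete item (shift-reduce conflict), or
  - two or more complete items (reduce-reduce conflict; the accept item [F' → F .] counts as a complete item here).

Augment with F' → F and build the canonical LR(0) collection (I0 = CLOSURE({[F' → . F]}), then GOTO on every symbol after a dot until no new states appear). It has 11 states:
  I0: { [E → . ( ( X], [E → . n E], [F → . X], [F' → . F], [X → . E], [X → . n (] }  — shift
  I1: { [E → ( . ( X] }  — shift
  I2: { [X → E .] }  — reduce
  I3: { [F' → F .] }  — accept
  I4: { [F → X .] }  — reduce
  I5: { [E → . ( ( X], [E → . n E], [E → n . E], [X → n . (] }  — shift
  I6: { [E → ( . ( X], [X → n ( .] }  — shift, reduce
  I7: { [E → n E .] }  — reduce
  I8: { [E → . ( ( X], [E → . n E], [E → n . E] }  — shift
  I9: { [E → ( ( . X], [E → . ( ( X], [E → . n E], [X → . E], [X → . n (] }  — shift
  I10: { [E → ( ( X .] }  — reduce

Conflict in state I6:
  Shift-reduce conflict between [X → n ( .] and [E → ( . ( X]
So the grammar is NOT LR(0).

Answer: No. Shift-reduce conflict between [X → n ( .] and [E → ( . ( X]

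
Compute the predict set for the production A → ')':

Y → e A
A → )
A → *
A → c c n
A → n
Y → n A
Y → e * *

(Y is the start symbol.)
PREDICT(A → ')') = (FIRST(RHS) \ {ε}) ∪ (FOLLOW(A) if ε ∈ FIRST(RHS), i.e. RHS ⇒* ε)
FIRST(')') = { ')' }
ε ∉ FIRST(')'), so FOLLOW(A) is not added.
PREDICT(A → ')') = { ')' }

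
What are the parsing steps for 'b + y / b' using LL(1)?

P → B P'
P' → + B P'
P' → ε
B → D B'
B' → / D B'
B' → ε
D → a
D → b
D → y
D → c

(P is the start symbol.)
Stack is shown with the top on the left.

Stack        Input        Action
--------------------------------
P $          b + y / b $  output P → B P'
B P' $       b + y / b $  output B → D B'
D B' P' $    b + y / b $  output D → b
b B' P' $    b + y / b $  match 'b'
B' P' $      + y / b $    output B' → ε
P' $         + y / b $    output P' → + B P'
+ B P' $     + y / b $    match '+'
B P' $       y / b $      output B → D B'
D B' P' $    y / b $      output D → y
y B' P' $    y / b $      match 'y'
B' P' $      / b $        output B' → / D B'
/ D B' P' $  / b $        match '/'
D B' P' $    b $          output D → b
b B' P' $    b $          match 'b'
B' P' $      $            output B' → ε
P' $         $            output P' → ε
$            $            accept

The string is accepted.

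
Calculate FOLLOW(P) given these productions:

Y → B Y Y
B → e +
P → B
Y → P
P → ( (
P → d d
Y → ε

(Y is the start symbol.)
{ $, '(', 'd', 'e' }

In Y → P: P is at the end, add FOLLOW(Y)

The FOLLOW sets referred to above (computed the same way, to a fixed point):
  FOLLOW(Y) = { $, '(', 'd', 'e' }

Taking the union: FOLLOW(P) = { $, '(', 'd', 'e' }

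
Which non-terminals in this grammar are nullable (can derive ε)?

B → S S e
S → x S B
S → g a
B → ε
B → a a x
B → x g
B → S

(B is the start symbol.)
{ 'B' }

ε-productions: B → ε
So B is immediately nullable.
No further non-terminal can be added: every production for the remaining non-terminals contains a terminal or a non-nullable non-terminal.
Nullable = { 'B' }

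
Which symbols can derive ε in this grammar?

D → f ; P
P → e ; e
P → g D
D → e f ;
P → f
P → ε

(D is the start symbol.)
A non-terminal is nullable if it can derive ε (the empty string): either it has an ε-production, or it has a production whose right-hand side consists entirely of nullable non-terminals.

ε-productions: P → ε
So P is immediately nullable.
No further non-terminal can be added: every production for the remaining non-terminals contains a terminal or a non-nullable non-terminal.
Nullable = { 'P' }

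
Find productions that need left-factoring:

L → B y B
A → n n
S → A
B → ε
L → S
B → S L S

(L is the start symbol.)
Left-factoring is needed when two productions for the same non-terminal
share a common prefix on the right-hand side.

Productions for L:
  L → B y B
  L → S
Productions for B:
  B → ε
  B → S L S

No common prefixes found.

Answer: No, left-factoring is not needed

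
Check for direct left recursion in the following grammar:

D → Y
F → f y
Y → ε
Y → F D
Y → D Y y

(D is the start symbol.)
No direct left recursion

Direct left recursion occurs when N → N α for some non-terminal N (the right-hand side begins with the left-hand side itself).

D → Y: starts with Y
F → f y: starts with f
Y → ε: starts with ε
Y → F D: starts with F
Y → D Y y: starts with D

No direct left recursion found.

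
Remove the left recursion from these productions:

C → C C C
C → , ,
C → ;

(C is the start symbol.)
C → , , C'
C → ; C'
C' → C C C'
C' → ε

C is directly left-recursive. The standard transformation for
  A → A α₁ | ... | A α_m | β₁ | ... | β_n
is
  A  → β₁ A' | ... | β_n A'
  A' → α₁ A' | ... | α_m A' | ε

C → , , becomes C → , , C'
C → ; becomes C → ; C'
C → C C C becomes C' → C C C'
Add C' → ε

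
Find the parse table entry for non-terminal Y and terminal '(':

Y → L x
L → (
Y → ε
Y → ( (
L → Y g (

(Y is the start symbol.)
To find M[Y, '('], we find productions for Y where '(' is in the predict set (PREDICT(N → α) = (FIRST(α) \ {ε}) ∪ (FOLLOW(N) if α ⇒* ε)).

Relevant sets:
  FIRST(L) = { '(', 'g' }
  FOLLOW(Y) = { $, 'g' }

Y → L x: PREDICT = { '(', 'g' }
  '(' is in predict set, so this production goes in M[Y, '(']
Y → ε: PREDICT = { $, 'g' }
Y → ( (: PREDICT = { '(' }
  '(' is in predict set, so this production goes in M[Y, '(']

M[Y, '('] = Y → L x, Y → ( (  (a multiply-defined cell — the grammar is not LL(1))

Answer: Y → L x, Y → ( (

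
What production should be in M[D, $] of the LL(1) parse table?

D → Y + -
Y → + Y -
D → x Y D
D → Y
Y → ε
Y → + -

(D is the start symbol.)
D → Y

To find M[D, $], we find productions for D where $ is in the predict set (PREDICT(N → α) = (FIRST(α) \ {ε}) ∪ (FOLLOW(N) if α ⇒* ε)).

Relevant sets:
  FIRST(Y) = { '+', ε }
  FOLLOW(D) = { $ }

D → Y + -: PREDICT = { '+' }
D → x Y D: PREDICT = { 'x' }
D → Y: PREDICT = { $, '+' }
  $ is in predict set, so this production goes in M[D, $]

M[D, $] = D → Y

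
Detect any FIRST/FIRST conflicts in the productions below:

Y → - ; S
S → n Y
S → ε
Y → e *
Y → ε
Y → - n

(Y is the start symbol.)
Yes. Y → '-' ';' S / Y → '-' n on { '-' }

A FIRST/FIRST conflict occurs when two productions N → α and N → β for the same non-terminal have FIRST(α) ∩ FIRST(β) ≠ ∅ (with ε ∈ FIRST of a nullable right-hand side, so two nullable alternatives also conflict).

Productions for Y:
  Y → - ; S: FIRST = { '-' }
  Y → e *: FIRST = { 'e' }
  Y → ε: FIRST = { ε }
  Y → - n: FIRST = { '-' }
Productions for S:
  S → n Y: FIRST = { 'n' }
  S → ε: FIRST = { ε }

Conflict for Y: Y → - ; S and Y → - n
  Overlap: { '-' }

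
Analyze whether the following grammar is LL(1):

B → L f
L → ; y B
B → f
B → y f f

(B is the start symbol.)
A grammar is LL(1) if for each non-terminal N with multiple productions, the predict sets of those productions are pairwise disjoint, where PREDICT(N → α) = (FIRST(α) \ {ε}) ∪ (FOLLOW(N) if α ⇒* ε).

Relevant sets:
  FIRST(L) = { ';' }

For B:
  PREDICT(B → L f) = { ';' }
  PREDICT(B → f) = { 'f' }
  PREDICT(B → y f f) = { 'y' }
L has a single production, so nothing to check there.

All predict sets are disjoint. The grammar IS LL(1).

Answer: Yes, the grammar is LL(1).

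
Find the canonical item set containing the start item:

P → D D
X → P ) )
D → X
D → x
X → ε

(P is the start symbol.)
{ [D → . X], [D → . x], [P → . D D], [P' → . P], [X → . P ) )], [X → .] }

First, augment the grammar with P' → P
I₀ = CLOSURE({ [P' → . P] }):
  [P' → . P] has the dot before P: add [P → . D D]
  [P → . D D] has the dot before D: add [D → . X], [D → . x]
  [D → . X] has the dot before X: add [X → . P ) )], [X → .]
No further items can be added.

I₀ = { [D → . X], [D → . x], [P → . D D], [P' → . P], [X → . P ) )], [X → .] }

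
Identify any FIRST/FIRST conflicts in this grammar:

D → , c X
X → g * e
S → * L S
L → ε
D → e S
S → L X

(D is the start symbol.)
No FIRST/FIRST conflicts.

FIRST sets of the non-terminals at (or reachable through a nullable prefix from) the front of some alternative:
  FIRST(L) = { ε }
  FIRST(X) = { 'g' }

Productions for D:
  D → , c X: FIRST = { ',' }
  D → e S: FIRST = { 'e' }
Productions for S:
  S → * L S: FIRST = { '*' }
  S → L X: FIRST = { 'g' }
X, L have only one production, so no FIRST/FIRST conflict is possible there.

All alternatives of each non-terminal have pairwise disjoint FIRST sets.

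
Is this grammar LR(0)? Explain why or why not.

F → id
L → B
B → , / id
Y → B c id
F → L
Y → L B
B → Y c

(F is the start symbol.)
A grammar is LR(0) if no state in the canonical LR(0) collection has:
  - both a shift item (dot before a terminal) and a complete item (shift-reduce conflict), or
  - two or more complete items (reduce-reduce conflict; the accept item [F' → F .] counts as a complete item here).

Augment with F' → F and build the canonical LR(0) collection (I0 = CLOSURE({[F' → . F]}), then GOTO on every symbol after a dot until no new states appear). It has 14 states:
  I0: { [B → . , / id], [B → . Y c], [F → . L], [F → . id], [F' → . F], [L → . B], [Y → . B c id], [Y → . L B] }  — shift
  I1: { [B → , . / id] }  — shift
  I2: { [L → B .], [Y → B . c id] }  — shift, reduce
  I3: { [F' → F .] }  — accept
  I4: { [B → . , / id], [B → . Y c], [F → L .], [L → . B], [Y → . B c id], [Y → . L B], [Y → L . B] }  — shift, reduce
  I5: { [B → Y . c] }  — shift
  I6: { [F → id .] }  — reduce
  I7: { [B → Y c .] }  — reduce
  I8: { [L → B .], [Y → B . c id], [Y → L B .] }  — shift, 2 reduces
  I9: { [B → . , / id], [B → . Y c], [L → . B], [Y → . B c id], [Y → . L B], [Y → L . B] }  — shift
  I10: { [Y → B c . id] }  — shift
  I11: { [Y → B c id .] }  — reduce
  I12: { [B → , / . id] }  — shift
  I13: { [B → , / id .] }  — reduce

Conflict in state I2:
  Shift-reduce conflict between [L → B .] and [Y → B . c id]
So the grammar is NOT LR(0).

Answer: No. Shift-reduce conflict between [L → B .] and [Y → B . c id]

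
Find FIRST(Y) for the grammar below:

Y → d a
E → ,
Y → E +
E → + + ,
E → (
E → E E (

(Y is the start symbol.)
{ '(', '+', ',', 'd' }

FIRST sets of the other non-terminals involved (by the same procedure, iterated to a fixed point):
  FIRST(E) = { '(', '+', ',' }

From Y → d a:
  - d is a terminal: add 'd' and stop
From Y → E +:
  - E is a non-terminal: add FIRST(E) \ {ε} = { '(', '+', ',' }
    E is not nullable, so stop

Collecting: FIRST(Y) = { '(', '+', ',', 'd' }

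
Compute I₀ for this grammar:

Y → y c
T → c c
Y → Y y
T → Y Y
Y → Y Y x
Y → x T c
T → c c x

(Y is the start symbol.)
{ [Y → . Y Y x], [Y → . Y y], [Y → . x T c], [Y → . y c], [Y' → . Y] }

First, augment the grammar with Y' → Y
I₀ = CLOSURE({ [Y' → . Y] }):
  [Y' → . Y] has the dot before Y: add [Y → . y c], [Y → . Y y], [Y → . Y Y x], [Y → . x T c]
No further items can be added.

I₀ = { [Y → . Y Y x], [Y → . Y y], [Y → . x T c], [Y → . y c], [Y' → . Y] }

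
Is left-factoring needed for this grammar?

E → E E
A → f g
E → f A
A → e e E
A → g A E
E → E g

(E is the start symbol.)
Left-factoring is needed when two productions for the same non-terminal
share a common prefix on the right-hand side.

Productions for E:
  E → E E
  E → f A
  E → E g
Productions for A:
  A → f g
  A → e e E
  A → g A E

Found common prefix 'E' in productions for E

Answer: Yes, E has productions with common prefix 'E'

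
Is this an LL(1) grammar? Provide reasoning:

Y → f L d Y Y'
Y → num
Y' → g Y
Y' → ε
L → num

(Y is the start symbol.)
Relevant sets:
  FOLLOW(Y') = { $, 'g' }

For Y:
  PREDICT(Y → f L d Y Y') = { 'f' }
  PREDICT(Y → num) = { 'num' }
For Y':
  PREDICT(Y' → g Y) = { 'g' }
  PREDICT(Y' → ε) = { $, 'g' }
L has a single production, so nothing to check there.

Conflict found: Predict set conflict for Y': { 'g' }
The grammar is NOT LL(1).

Answer: No. Predict set conflict for Y': { 'g' }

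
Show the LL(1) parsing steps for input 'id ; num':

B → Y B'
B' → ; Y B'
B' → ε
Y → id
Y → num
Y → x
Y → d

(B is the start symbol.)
Stack is shown with the top on the left.

Stack     Input       Action
----------------------------
B $       id ; num $  output B → Y B'
Y B' $    id ; num $  output Y → id
id B' $   id ; num $  match 'id'
B' $      ; num $     output B' → ; Y B'
; Y B' $  ; num $     match ';'
Y B' $    num $       output Y → num
num B' $  num $       match 'num'
B' $      $           output B' → ε
$         $           accept

The string is accepted.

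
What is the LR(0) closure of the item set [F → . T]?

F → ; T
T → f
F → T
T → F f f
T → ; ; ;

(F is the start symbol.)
To compute CLOSURE, for each item [A → α.Bβ] where B is a non-terminal, add [B → .γ] for all productions B → γ; repeat for the newly added items until nothing changes.

Start with: [F → . T]
  [F → . T] has the dot before T: add [T → . f], [T → . F f f], [T → . ; ; ;]
  [T → . F f f] has the dot before F: add [F → . ; T]
No further items can be added.

CLOSURE = { [F → . ; T], [F → . T], [T → . ; ; ;], [T → . F f f], [T → . f] }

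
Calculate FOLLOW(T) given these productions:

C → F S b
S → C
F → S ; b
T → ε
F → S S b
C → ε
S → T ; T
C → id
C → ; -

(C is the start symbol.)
{ ';', 'b', 'id' }

In S → T ; T: T is followed by ';' T, add FIRST(';' T) \ {ε} = { ';' }
In S → T ; T: T is at the end, add FOLLOW(S)

The FOLLOW sets referred to above (computed the same way, to a fixed point):
  FOLLOW(S) = { ';', 'b', 'id' }

Taking the union: FOLLOW(T) = { ';', 'b', 'id' }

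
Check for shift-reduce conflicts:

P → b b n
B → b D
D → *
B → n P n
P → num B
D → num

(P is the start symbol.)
A shift-reduce conflict occurs when an LR(0) state has both:
  - a complete (reduce) item [A → α .] (dot at the end), and
  - a shift item [B → β . c γ] (dot before a terminal).

Augment with P' → P and build the canonical LR(0) collection (I0 = CLOSURE({[P' → . P]}), then GOTO on every symbol after a dot until no new states appear). It has 14 states:
  I0: { [P → . b b n], [P → . num B], [P' → . P] }  — shift
  I1: { [P' → P .] }  — accept
  I2: { [P → b . b n] }  — shift
  I3: { [B → . b D], [B → . n P n], [P → num . B] }  — shift
  I4: { [P → num B .] }  — reduce
  I5: { [B → b . D], [D → . *], [D → . num] }  — shift
  I6: { [B → n . P n], [P → . b b n], [P → . num B] }  — shift
  I7: { [B → n P . n] }  — shift
  I8: { [B → n P n .] }  — reduce
  I9: { [D → * .] }  — reduce
  I10: { [B → b D .] }  — reduce
  I11: { [D → num .] }  — reduce
  I12: { [P → b b . n] }  — shift
  I13: { [P → b b n .] }  — reduce

No state contains both a complete item and a shift item.

Answer: No shift-reduce conflicts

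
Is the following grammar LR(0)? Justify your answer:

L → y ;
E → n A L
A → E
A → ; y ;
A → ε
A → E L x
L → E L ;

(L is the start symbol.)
No. Shift-reduce conflict between [A → .] and [A → . ; y ;]

A grammar is LR(0) if no state in the canonical LR(0) collection has:
  - both a shift item (dot before a terminal) and a complete item (shift-reduce conflict), or
  - two or more complete items (reduce-reduce conflict; the accept item [L' → L .] counts as a complete item here).

Augment with L' → L and build the canonical LR(0) collection (I0 = CLOSURE({[L' → . L]}), then GOTO on every symbol after a dot until no new states appear). It has 16 states:
  I0: { [E → . n A L], [L → . E L ;], [L → . y ;], [L' → . L] }  — shift
  I1: { [E → . n A L], [L → . E L ;], [L → . y ;], [L → E . L ;] }  — shift
  I2: { [L' → L .] }  — accept
  I3: { [A → . ; y ;], [A → . E L x], [A → . E], [A → .], [E → . n A L], [E → n . A L] }  — shift, reduce
  I4: { [L → y . ;] }  — shift
  I5: { [L → y ; .] }  — reduce
  I6: { [A → ; . y ;] }  — shift
  I7: { [E → . n A L], [E → n A . L], [L → . E L ;], [L → . y ;] }  — shift
  I8: { [A → E . L x], [A → E .], [E → . n A L], [L → . E L ;], [L → . y ;] }  — shift, reduce
  I9: { [A → E L . x] }  — shift
  I10: { [A → E L x .] }  — reduce
  I11: { [E → n A L .] }  — reduce
  I12: { [A → ; y . ;] }  — shift
  I13: { [A → ; y ; .] }  — reduce
  I14: { [L → E L . ;] }  — shift
  I15: { [L → E L ; .] }  — reduce

Conflict in state I3:
  Shift-reduce conflict between [A → .] and [A → . ; y ;]
So the grammar is NOT LR(0).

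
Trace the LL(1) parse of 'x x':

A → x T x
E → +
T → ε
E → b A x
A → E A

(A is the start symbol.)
LL(1) parsing maintains a stack (initially the start symbol over $) and the input. At each step: if the stack top is a terminal, match it against the current input token; if it is a non-terminal N, replace it with the RHS of M[N, lookahead] (the unique production whose predict set contains the lookahead).

Stack is shown with the top on the left.

Stack    Input  Action
----------------------
A $      x x $  output A → x T x
x T x $  x x $  match 'x'
T x $    x $    output T → ε
x $      x $    match 'x'
$        $      accept

The string is accepted.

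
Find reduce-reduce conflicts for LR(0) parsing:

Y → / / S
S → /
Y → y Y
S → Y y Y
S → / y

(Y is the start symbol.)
No reduce-reduce conflicts

Augment with Y' → Y and build the canonical LR(0) collection (I0 = CLOSURE({[Y' → . Y]}), then GOTO on every symbol after a dot until no new states appear). It has 12 states:
  I0: { [Y → . / / S], [Y → . y Y], [Y' → . Y] }  — shift
  I1: { [Y → / . / S] }  — shift
  I2: { [Y' → Y .] }  — accept
  I3: { [Y → . / / S], [Y → . y Y], [Y → y . Y] }  — shift
  I4: { [Y → y Y .] }  — reduce
  I5: { [S → . / y], [S → . /], [S → . Y y Y], [Y → . / / S], [Y → . y Y], [Y → / / . S] }  — shift
  I6: { [S → / . y], [S → / .], [Y → / . / S] }  — shift, reduce
  I7: { [Y → / / S .] }  — reduce
  I8: { [S → Y . y Y] }  — shift
  I9: { [S → Y y . Y], [Y → . / / S], [Y → . y Y] }  — shift
  I10: { [S → Y y Y .] }  — reduce
  I11: { [S → / y .] }  — reduce

No state contains more than one complete item.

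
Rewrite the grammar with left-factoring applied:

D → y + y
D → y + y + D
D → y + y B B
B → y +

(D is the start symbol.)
D → y + y D'
D' → ε
D' → + D
D' → B B
B → y +

Left-factoring transforms A → αβ₁ | αβ₂ into A → αA' and A' → β₁ | β₂
(α is the longest common prefix among the alternatives). Repeat until
no nonterminal has two alternatives with a common prefix.

Round 1: D has alternatives sharing prefix 'y + y'. Introduce D': D → y + y D'
  Add: D' → ε
  Add: D' → + D
  Add: D' → B B

No remaining common prefixes — done.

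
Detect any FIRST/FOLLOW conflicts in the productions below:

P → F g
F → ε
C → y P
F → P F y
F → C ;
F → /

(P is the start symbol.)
A FIRST/FOLLOW conflict occurs when a non-terminal N has a nullable alternative N → β (β ⇒* ε) and another alternative N → α with FIRST(α) ∩ FOLLOW(N) ≠ ∅: on such a lookahead the parser cannot decide between expanding α and letting N vanish via β.

Nullable non-terminals: F.
FIRST sets used below: FIRST(P) = { '/', 'g', 'y' }, FIRST(C) = { 'y' }

F: nullable alternative(s) F → ε; FOLLOW(F) = { 'g', 'y' }
  F → ε: FIRST \ {ε} = { } — this is the only nullable alternative, skip
  F → P F y: FIRST \ {ε} = { '/', 'g', 'y' } — overlaps FOLLOW(F) on { 'g', 'y' }: CONFLICT
  F → C ;: FIRST \ {ε} = { 'y' } — overlaps FOLLOW(F) on { 'y' }: CONFLICT
  F → /: FIRST \ {ε} = { '/' } — disjoint from FOLLOW(F)

C, P have no nullable alternative, so no FIRST/FOLLOW check is needed there.

So the grammar has 2 FIRST/FOLLOW conflicts (marked CONFLICT above).

Answer: Yes. F → P F y with FOLLOW(F) on { 'g', 'y' }; F → C ';' with FOLLOW(F) on { 'y' }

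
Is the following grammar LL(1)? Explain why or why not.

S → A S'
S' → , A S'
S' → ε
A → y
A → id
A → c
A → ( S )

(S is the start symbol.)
Yes, the grammar is LL(1).

A grammar is LL(1) if for each non-terminal N with multiple productions, the predict sets of those productions are pairwise disjoint, where PREDICT(N → α) = (FIRST(α) \ {ε}) ∪ (FOLLOW(N) if α ⇒* ε).

Relevant sets:
  FOLLOW(S') = { $, ')' }

For S':
  PREDICT(S' → ',' A S') = { ',' }
  PREDICT(S' → ε) = { $, ')' }
For A:
  PREDICT(A → y) = { 'y' }
  PREDICT(A → id) = { 'id' }
  PREDICT(A → c) = { 'c' }
  PREDICT(A → '(' S ')') = { '(' }
S has a single production, so nothing to check there.

All predict sets are disjoint. The grammar IS LL(1).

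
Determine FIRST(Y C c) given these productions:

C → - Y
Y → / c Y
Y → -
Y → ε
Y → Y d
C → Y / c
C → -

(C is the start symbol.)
FIRST sets of the non-terminals involved (from the grammar, by fixed-point iteration):
  FIRST(Y) = { '-', '/', 'd', ε }
  FIRST(C) = { '-', '/', 'd' }

To compute FIRST(Y C c), process the symbols left to right:
Symbol Y is a non-terminal. Add FIRST(Y) \ {ε} = { '-', '/', 'd' }
Y is nullable (ε ∈ FIRST(Y)), continue to the next symbol.
Symbol C is a non-terminal. Add FIRST(C) \ {ε} = { '-', '/', 'd' }
C is not nullable (ε ∉ FIRST(C)), so stop here.
FIRST(Y C c) = { '-', '/', 'd' }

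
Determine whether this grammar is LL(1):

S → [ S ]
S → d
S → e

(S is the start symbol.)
Yes, the grammar is LL(1).

For S:
  PREDICT(S → '[' S ']') = { '[' }
  PREDICT(S → d) = { 'd' }
  PREDICT(S → e) = { 'e' }

All predict sets are disjoint. The grammar IS LL(1).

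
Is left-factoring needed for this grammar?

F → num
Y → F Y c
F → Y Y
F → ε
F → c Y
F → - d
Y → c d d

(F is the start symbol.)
No, left-factoring is not needed

Left-factoring is needed when two productions for the same non-terminal
share a common prefix on the right-hand side.

Productions for F:
  F → num
  F → Y Y
  F → ε
  F → c Y
  F → - d
Productions for Y:
  Y → F Y c
  Y → c d d

No common prefixes found.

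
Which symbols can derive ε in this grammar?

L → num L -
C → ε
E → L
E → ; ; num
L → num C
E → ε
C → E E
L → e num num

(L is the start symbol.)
A non-terminal is nullable if it can derive ε (the empty string): either it has an ε-production, or it has a production whose right-hand side consists entirely of nullable non-terminals.

ε-productions: C → ε, E → ε
So C, E are immediately nullable.
No further non-terminal can be added: every production for the remaining non-terminals contains a terminal or a non-nullable non-terminal.
Nullable = { 'C', 'E' }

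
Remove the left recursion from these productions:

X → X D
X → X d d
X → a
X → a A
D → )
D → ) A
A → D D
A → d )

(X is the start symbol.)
X → a X'
X → a A X'
X' → D X'
X' → d d X'
X' → ε
D → )
D → ) A
A → D D
A → d )

X is directly left-recursive. The standard transformation for
  A → A α₁ | ... | A α_m | β₁ | ... | β_n
is
  A  → β₁ A' | ... | β_n A'
  A' → α₁ A' | ... | α_m A' | ε

X → a becomes X → a X'
X → a A becomes X → a A X'
X → X D becomes X' → D X'
X → X d d becomes X' → d d X'
Add X' → ε

Productions for other non-terminals are unchanged:
  D → )
  D → ) A
  A → D D
  A → d )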